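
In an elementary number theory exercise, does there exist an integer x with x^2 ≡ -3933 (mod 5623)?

no

(-3933/5623)
  = -(3933/5623)    [5623 ≡ 3 mod 4 ⇒ (-1/5623) = -1]
  = -(5623/3933)    [QR: 3933 ≡ 1 mod 4, sign kept]
  = -(1690/3933)    [5623 ≡ 1690 mod 3933]
  = (845/3933)    [3933 ≡ 5 mod 8 ⇒ (2/3933) = -1]
  = (3933/845)    [QR: 845 ≡ 1 mod 4, sign kept]
  = (553/845)    [3933 ≡ 553 mod 845]
  = (845/553)    [QR: 553 ≡ 1 mod 4, sign kept]
  = (292/553)    [845 ≡ 292 mod 553]
  = (73/553)    [553 ≡ 1 mod 8 ⇒ (2/553)^2 = +1]
  = (553/73)    [QR: 73 ≡ 1 mod 4, sign kept]
  = (42/73)    [553 ≡ 42 mod 73]
  = (21/73)    [73 ≡ 1 mod 8 ⇒ (2/73) = +1]
  = (73/21)    [QR: 21 ≡ 1 mod 4, sign kept]
  = (10/21)    [73 ≡ 10 mod 21]
  = -(5/21)    [21 ≡ 5 mod 8 ⇒ (2/21) = -1]
  = -(21/5)    [QR: 5 ≡ 1 mod 4, sign kept]
  = -(1/5)    [21 ≡ 1 mod 5]
  = -1    [(1/5) = 1]
The Legendre symbol is -1, so x^2 ≡ -3933 (mod 5623) has no solution.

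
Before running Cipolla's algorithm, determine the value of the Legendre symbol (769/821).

-1

769 ≡ 1 (mod 4), so quadratic reciprocity gives (769/821) = (821/769). Reduce: 821 ≡ 52 (mod 769). Now have (52/769).
Factor out 2: 52 = 2^2·13. Since 769 ≡ 1 (mod 8), (2/769) = +1, and (2/769)^2 = +1. Now have (13/769).
13 ≡ 1 (mod 4), so quadratic reciprocity gives (13/769) = (769/13). Reduce: 769 ≡ 2 (mod 13). Now have (2/13).
Factor out 2: 2 = 2. Since 13 ≡ 5 (mod 8), (2/13) = -1. Now have -(1/13).
(1/13) = 1. Collecting the sign factors: -1.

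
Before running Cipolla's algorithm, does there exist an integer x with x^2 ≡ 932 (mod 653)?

(932/653)
  = (279/653)    [932 ≡ 279 mod 653]
  = (653/279)    [QR: 653 ≡ 1 mod 4, sign kept]
  = (95/279)    [653 ≡ 95 mod 279]
  = -(279/95)    [QR: both ≡ 3 mod 4, sign flips]
  = -(89/95)    [279 ≡ 89 mod 95]
  = -(95/89)    [QR: 89 ≡ 1 mod 4, sign kept]
  = -(6/89)    [95 ≡ 6 mod 89]
  = -(3/89)    [89 ≡ 1 mod 8 ⇒ (2/89) = +1]
  = -(89/3)    [QR: 89 ≡ 1 mod 4, sign kept]
  = -(2/3)    [89 ≡ 2 mod 3]
  = (1/3)    [3 ≡ 3 mod 8 ⇒ (2/3) = -1]
  = 1    [(1/3) = 1]
The Legendre symbol is 1, so x^2 ≡ 932 (mod 653) has solution.

yes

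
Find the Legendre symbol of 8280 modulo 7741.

-1

Reduce the numerator: 8280 ≡ 539 (mod 7741), so (8280 / 7741) = (539 / 7741).
7741 ≡ 1 (mod 4), so quadratic reciprocity gives (539 / 7741) = (7741 / 539). Reduce: 7741 ≡ 195 (mod 539). Now have (195 / 539).
Both 195 ≡ 3 and 539 ≡ 3 (mod 4), so reciprocity gives (195 / 539) = -(539 / 195). Reduce: 539 ≡ 149 (mod 195). Now have -(149 / 195).
149 ≡ 1 (mod 4), so quadratic reciprocity gives (149 / 195) = (195 / 149). Reduce: 195 ≡ 46 (mod 149). Now have -(46 / 149).
Factor out 2: 46 = 2·23. Since 149 ≡ 5 (mod 8), (2 / 149) = -1. Now have (23 / 149).
149 ≡ 1 (mod 4), so quadratic reciprocity gives (23 / 149) = (149 / 23). Reduce: 149 ≡ 11 (mod 23). Now have (11 / 23).
Both 11 ≡ 3 and 23 ≡ 3 (mod 4), so reciprocity gives (11 / 23) = -(23 / 11). Reduce: 23 ≡ 1 (mod 11). Now have -(1 / 11).
(1 / 11) = 1. Collecting the sign factors: -1.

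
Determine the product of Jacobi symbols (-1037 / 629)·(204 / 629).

By multiplicativity, (-1037·204 / 629) = (-1037 / 629)·(204 / 629).
First factor (-1037 / 629):
(-1037 / 629)
  = (221 / 629)    [-1037 ≡ 221 mod 629]
  = (629 / 221)    [QR: 221 ≡ 1 mod 4, sign kept]
  = (187 / 221)    [629 ≡ 187 mod 221]
  = (221 / 187)    [QR: 221 ≡ 1 mod 4, sign kept]
  = (34 / 187)    [221 ≡ 34 mod 187]
  = -(17 / 187)    [187 ≡ 3 mod 8 ⇒ (2 / 187) = -1]
  = -(187 / 17)    [QR: 17 ≡ 1 mod 4, sign kept]
  = -(0 / 17)    [187 ≡ 0 mod 17]
  = 0    [numerator 0, gcd > 1]
Second factor (204 / 629):
(204 / 629)
  = (51 / 629)    [629 ≡ 5 mod 8 ⇒ (2 / 629)^2 = +1]
  = (629 / 51)    [QR: 629 ≡ 1 mod 4, sign kept]
  = (17 / 51)    [629 ≡ 17 mod 51]
  = (51 / 17)    [QR: 17 ≡ 1 mod 4, sign kept]
  = (0 / 17)    [51 ≡ 0 mod 17]
  = 0    [numerator 0, gcd > 1]
Product: (0)·(0) = 0.

0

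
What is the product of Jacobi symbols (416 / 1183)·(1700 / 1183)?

By multiplicativity, (416·1700 / 1183) = (416 / 1183)·(1700 / 1183).
First factor (416 / 1183):
(416 / 1183)
  = (13 / 1183)    [1183 ≡ 7 mod 8 ⇒ (2 / 1183)^5 = +1]
  = (1183 / 13)    [QR: 13 ≡ 1 mod 4, sign kept]
  = (0 / 13)    [1183 ≡ 0 mod 13]
  = 0    [numerator 0, gcd > 1]
Second factor (1700 / 1183):
(1700 / 1183)
  = (517 / 1183)    [1700 ≡ 517 mod 1183]
  = (1183 / 517)    [QR: 517 ≡ 1 mod 4, sign kept]
  = (149 / 517)    [1183 ≡ 149 mod 517]
  = (517 / 149)    [QR: 149 ≡ 1 mod 4, sign kept]
  = (70 / 149)    [517 ≡ 70 mod 149]
  = -(35 / 149)    [149 ≡ 5 mod 8 ⇒ (2 / 149) = -1]
  = -(149 / 35)    [QR: 149 ≡ 1 mod 4, sign kept]
  = -(9 / 35)    [149 ≡ 9 mod 35]
  = -(35 / 9)    [QR: 9 ≡ 1 mod 4, sign kept]
  = -(8 / 9)    [35 ≡ 8 mod 9]
  = -(1 / 9)    [9 ≡ 1 mod 8 ⇒ (2 / 9)^3 = +1]
  = -1    [(1 / 9) = 1]
Product: (0)·(-1) = 0.

0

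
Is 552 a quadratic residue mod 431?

Reduce the numerator: 552 ≡ 121 (mod 431), so (552/431) = (121/431).
121 ≡ 1 (mod 4), so quadratic reciprocity gives (121/431) = (431/121). Reduce: 431 ≡ 68 (mod 121). Now have (68/121).
Factor out 2: 68 = 2^2·17. Since 121 ≡ 1 (mod 8), (2/121) = +1, and (2/121)^2 = +1. Now have (17/121).
17 ≡ 1 (mod 4), so quadratic reciprocity gives (17/121) = (121/17). Reduce: 121 ≡ 2 (mod 17). Now have (2/17).
Factor out 2: 2 = 2. Since 17 ≡ 1 (mod 8), (2/17) = +1. Now have (1/17).
(1/17) = 1. Collecting the sign factors: 1.
(552/431) = 1, and 431 is prime, so 552 is a quadratic residue mod 431.

yes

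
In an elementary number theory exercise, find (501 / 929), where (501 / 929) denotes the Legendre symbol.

(501 / 929)
  = (929 / 501)    [QR: 501 ≡ 1 mod 4, sign kept]
  = (428 / 501)    [929 ≡ 428 mod 501]
  = (107 / 501)    [501 ≡ 5 mod 8 ⇒ (2 / 501)^2 = +1]
  = (501 / 107)    [QR: 501 ≡ 1 mod 4, sign kept]
  = (73 / 107)    [501 ≡ 73 mod 107]
  = (107 / 73)    [QR: 73 ≡ 1 mod 4, sign kept]
  = (34 / 73)    [107 ≡ 34 mod 73]
  = (17 / 73)    [73 ≡ 1 mod 8 ⇒ (2 / 73) = +1]
  = (73 / 17)    [QR: 17 ≡ 1 mod 4, sign kept]
  = (5 / 17)    [73 ≡ 5 mod 17]
  = (17 / 5)    [QR: 5 ≡ 1 mod 4, sign kept]
  = (2 / 5)    [17 ≡ 2 mod 5]
  = -(1 / 5)    [5 ≡ 5 mod 8 ⇒ (2 / 5) = -1]
  = -1    [(1 / 5) = 1]

-1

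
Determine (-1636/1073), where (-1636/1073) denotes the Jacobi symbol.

1

Reduce the numerator: -1636 ≡ 510 (mod 1073), so (-1636/1073) = (510/1073).
Factor out 2: 510 = 2·255. Since 1073 ≡ 1 (mod 8), (2/1073) = +1. Now have (255/1073).
1073 ≡ 1 (mod 4), so quadratic reciprocity gives (255/1073) = (1073/255). Reduce: 1073 ≡ 53 (mod 255). Now have (53/255).
53 ≡ 1 (mod 4), so quadratic reciprocity gives (53/255) = (255/53). Reduce: 255 ≡ 43 (mod 53). Now have (43/53).
53 ≡ 1 (mod 4), so quadratic reciprocity gives (43/53) = (53/43). Reduce: 53 ≡ 10 (mod 43). Now have (10/43).
Factor out 2: 10 = 2·5. Since 43 ≡ 3 (mod 8), (2/43) = -1. Now have -(5/43).
5 ≡ 1 (mod 4), so quadratic reciprocity gives (5/43) = (43/5). Reduce: 43 ≡ 3 (mod 5). Now have -(3/5).
5 ≡ 1 (mod 4), so quadratic reciprocity gives (3/5) = (5/3). Reduce: 5 ≡ 2 (mod 3). Now have -(2/3).
Factor out 2: 2 = 2. Since 3 ≡ 3 (mod 8), (2/3) = -1. Now have (1/3).
(1/3) = 1. Collecting the sign factors: 1.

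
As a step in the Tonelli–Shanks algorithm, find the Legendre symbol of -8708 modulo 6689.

Reduce the numerator: -8708 ≡ 4670 (mod 6689), so (-8708/6689) = (4670/6689).
Factor out 2: 4670 = 2·2335. Since 6689 ≡ 1 (mod 8), (2/6689) = +1. Now have (2335/6689).
6689 ≡ 1 (mod 4), so quadratic reciprocity gives (2335/6689) = (6689/2335). Reduce: 6689 ≡ 2019 (mod 2335). Now have (2019/2335).
Both 2019 ≡ 3 and 2335 ≡ 3 (mod 4), so reciprocity gives (2019/2335) = -(2335/2019). Reduce: 2335 ≡ 316 (mod 2019). Now have -(316/2019).
Factor out 2: 316 = 2^2·79. Since 2019 ≡ 3 (mod 8), (2/2019) = -1, and (2/2019)^2 = +1. Now have -(79/2019).
Both 79 ≡ 3 and 2019 ≡ 3 (mod 4), so reciprocity gives (79/2019) = -(2019/79). Reduce: 2019 ≡ 44 (mod 79). Now have (44/79).
Factor out 2: 44 = 2^2·11. Since 79 ≡ 7 (mod 8), (2/79) = +1, and (2/79)^2 = +1. Now have (11/79).
Both 11 ≡ 3 and 79 ≡ 3 (mod 4), so reciprocity gives (11/79) = -(79/11). Reduce: 79 ≡ 2 (mod 11). Now have -(2/11).
Factor out 2: 2 = 2. Since 11 ≡ 3 (mod 8), (2/11) = -1. Now have (1/11).
(1/11) = 1. Collecting the sign factors: 1.

1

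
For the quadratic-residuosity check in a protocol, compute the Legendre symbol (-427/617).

-1

(-427/617)
  = (427/617)    [617 ≡ 1 mod 4 ⇒ (-1/617) = +1]
  = (617/427)    [QR: 617 ≡ 1 mod 4, sign kept]
  = (190/427)    [617 ≡ 190 mod 427]
  = -(95/427)    [427 ≡ 3 mod 8 ⇒ (2/427) = -1]
  = (427/95)    [QR: both ≡ 3 mod 4, sign flips]
  = (47/95)    [427 ≡ 47 mod 95]
  = -(95/47)    [QR: both ≡ 3 mod 4, sign flips]
  = -(1/47)    [95 ≡ 1 mod 47]
  = -1    [(1/47) = 1]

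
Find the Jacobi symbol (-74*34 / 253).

By multiplicativity, (-74·34 / 253) = (-74 / 253)·(34 / 253).
First factor (-74 / 253):
(-74 / 253)
  = (179 / 253)    [-74 ≡ 179 mod 253]
  = (253 / 179)    [QR: 253 ≡ 1 mod 4, sign kept]
  = (74 / 179)    [253 ≡ 74 mod 179]
  = -(37 / 179)    [179 ≡ 3 mod 8 ⇒ (2 / 179) = -1]
  = -(179 / 37)    [QR: 37 ≡ 1 mod 4, sign kept]
  = -(31 / 37)    [179 ≡ 31 mod 37]
  = -(37 / 31)    [QR: 37 ≡ 1 mod 4, sign kept]
  = -(6 / 31)    [37 ≡ 6 mod 31]
  = -(3 / 31)    [31 ≡ 7 mod 8 ⇒ (2 / 31) = +1]
  = (31 / 3)    [QR: both ≡ 3 mod 4, sign flips]
  = (1 / 3)    [31 ≡ 1 mod 3]
  = 1    [(1 / 3) = 1]
Second factor (34 / 253):
(34 / 253)
  = -(17 / 253)    [253 ≡ 5 mod 8 ⇒ (2 / 253) = -1]
  = -(253 / 17)    [QR: 17 ≡ 1 mod 4, sign kept]
  = -(15 / 17)    [253 ≡ 15 mod 17]
  = -(17 / 15)    [QR: 17 ≡ 1 mod 4, sign kept]
  = -(2 / 15)    [17 ≡ 2 mod 15]
  = -(1 / 15)    [15 ≡ 7 mod 8 ⇒ (2 / 15) = +1]
  = -1    [(1 / 15) = 1]
Product: (1)·(-1) = -1.

-1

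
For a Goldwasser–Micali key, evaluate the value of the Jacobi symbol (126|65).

1

(126|65)
  = (61|65)    [126 ≡ 61 mod 65]
  = (65|61)    [QR: 61 ≡ 1 mod 4, sign kept]
  = (4|61)    [65 ≡ 4 mod 61]
  = (1|61)    [61 ≡ 5 mod 8 ⇒ (2|61)^2 = +1]
  = 1    [(1|61) = 1]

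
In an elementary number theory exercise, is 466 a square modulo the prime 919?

yes

Factor out 2: 466 = 2·233. Since 919 ≡ 7 (mod 8), (2/919) = +1. Now have (233/919).
233 ≡ 1 (mod 4), so quadratic reciprocity gives (233/919) = (919/233). Reduce: 919 ≡ 220 (mod 233). Now have (220/233).
Factor out 2: 220 = 2^2·55. Since 233 ≡ 1 (mod 8), (2/233) = +1, and (2/233)^2 = +1. Now have (55/233).
233 ≡ 1 (mod 4), so quadratic reciprocity gives (55/233) = (233/55). Reduce: 233 ≡ 13 (mod 55). Now have (13/55).
13 ≡ 1 (mod 4), so quadratic reciprocity gives (13/55) = (55/13). Reduce: 55 ≡ 3 (mod 13). Now have (3/13).
13 ≡ 1 (mod 4), so quadratic reciprocity gives (3/13) = (13/3). Reduce: 13 ≡ 1 (mod 3). Now have (1/3).
(1/3) = 1. Collecting the sign factors: 1.
The Legendre symbol is 1, so x^2 ≡ 466 (mod 919) has solution.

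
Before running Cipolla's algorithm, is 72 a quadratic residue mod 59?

no

Reduce the numerator: 72 ≡ 13 (mod 59), so (72/59) = (13/59).
13 ≡ 1 (mod 4), so quadratic reciprocity gives (13/59) = (59/13). Reduce: 59 ≡ 7 (mod 13). Now have (7/13).
13 ≡ 1 (mod 4), so quadratic reciprocity gives (7/13) = (13/7). Reduce: 13 ≡ 6 (mod 7). Now have (6/7).
Factor out 2: 6 = 2·3. Since 7 ≡ 7 (mod 8), (2/7) = +1. Now have (3/7).
Both 3 ≡ 3 and 7 ≡ 3 (mod 4), so reciprocity gives (3/7) = -(7/3). Reduce: 7 ≡ 1 (mod 3). Now have -(1/3).
(1/3) = 1. Collecting the sign factors: -1.
(72/59) = -1, and 59 is prime, so 72 is not a quadratic residue mod 59.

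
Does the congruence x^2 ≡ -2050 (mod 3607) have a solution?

Pull out -1: (-2050/3607) = (-1/3607)·(2050/3607). Since 3607 ≡ 3 (mod 4), (-1/3607) = -1. Now have -(2050/3607).
Factor out 2: 2050 = 2·1025. Since 3607 ≡ 7 (mod 8), (2/3607) = +1. Now have -(1025/3607).
1025 ≡ 1 (mod 4), so quadratic reciprocity gives (1025/3607) = (3607/1025). Reduce: 3607 ≡ 532 (mod 1025). Now have -(532/1025).
Factor out 2: 532 = 2^2·133. Since 1025 ≡ 1 (mod 8), (2/1025) = +1, and (2/1025)^2 = +1. Now have -(133/1025).
133 ≡ 1 (mod 4), so quadratic reciprocity gives (133/1025) = (1025/133). Reduce: 1025 ≡ 94 (mod 133). Now have -(94/133).
Factor out 2: 94 = 2·47. Since 133 ≡ 5 (mod 8), (2/133) = -1. Now have (47/133).
133 ≡ 1 (mod 4), so quadratic reciprocity gives (47/133) = (133/47). Reduce: 133 ≡ 39 (mod 47). Now have (39/47).
Both 39 ≡ 3 and 47 ≡ 3 (mod 4), so reciprocity gives (39/47) = -(47/39). Reduce: 47 ≡ 8 (mod 39). Now have -(8/39).
Factor out 2: 8 = 2^3. Since 39 ≡ 7 (mod 8), (2/39) = +1, and (2/39)^3 = +1. Now have -(1/39).
(1/39) = 1. Collecting the sign factors: -1.
The Legendre symbol is -1, so x^2 ≡ -2050 (mod 3607) has no solution.

no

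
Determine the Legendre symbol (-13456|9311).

-1

(-13456|9311)
  = -(13456|9311)    [9311 ≡ 3 mod 4 ⇒ (-1|9311) = -1]
  = -(4145|9311)    [13456 ≡ 4145 mod 9311]
  = -(9311|4145)    [QR: 4145 ≡ 1 mod 4, sign kept]
  = -(1021|4145)    [9311 ≡ 1021 mod 4145]
  = -(4145|1021)    [QR: 1021 ≡ 1 mod 4, sign kept]
  = -(61|1021)    [4145 ≡ 61 mod 1021]
  = -(1021|61)    [QR: 61 ≡ 1 mod 4, sign kept]
  = -(45|61)    [1021 ≡ 45 mod 61]
  = -(61|45)    [QR: 45 ≡ 1 mod 4, sign kept]
  = -(16|45)    [61 ≡ 16 mod 45]
  = -(1|45)    [45 ≡ 5 mod 8 ⇒ (2|45)^4 = +1]
  = -1    [(1|45) = 1]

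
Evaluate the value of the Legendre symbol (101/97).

1

Reduce the numerator: 101 ≡ 4 (mod 97), so (101/97) = (4/97).
Factor out 2: 4 = 2^2. Since 97 ≡ 1 (mod 8), (2/97) = +1, and (2/97)^2 = +1. Now have (1/97).
(1/97) = 1. Collecting the sign factors: 1.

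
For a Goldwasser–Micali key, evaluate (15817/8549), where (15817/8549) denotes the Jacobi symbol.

(15817/8549)
  = (7268/8549)    [15817 ≡ 7268 mod 8549]
  = (1817/8549)    [8549 ≡ 5 mod 8 ⇒ (2/8549)^2 = +1]
  = (8549/1817)    [QR: 1817 ≡ 1 mod 4, sign kept]
  = (1281/1817)    [8549 ≡ 1281 mod 1817]
  = (1817/1281)    [QR: 1281 ≡ 1 mod 4, sign kept]
  = (536/1281)    [1817 ≡ 536 mod 1281]
  = (67/1281)    [1281 ≡ 1 mod 8 ⇒ (2/1281)^3 = +1]
  = (1281/67)    [QR: 1281 ≡ 1 mod 4, sign kept]
  = (8/67)    [1281 ≡ 8 mod 67]
  = -(1/67)    [67 ≡ 3 mod 8 ⇒ (2/67)^3 = -1]
  = -1    [(1/67) = 1]

-1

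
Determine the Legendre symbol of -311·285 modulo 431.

By multiplicativity, (-311·285|431) = (-311|431)·(285|431).
First factor (-311|431):
Reduce the numerator: -311 ≡ 120 (mod 431), so (-311|431) = (120|431).
Factor out 2: 120 = 2^3·15. Since 431 ≡ 7 (mod 8), (2|431) = +1, and (2|431)^3 = +1. Now have (15|431).
Both 15 ≡ 3 and 431 ≡ 3 (mod 4), so reciprocity gives (15|431) = -(431|15). Reduce: 431 ≡ 11 (mod 15). Now have -(11|15).
Both 11 ≡ 3 and 15 ≡ 3 (mod 4), so reciprocity gives (11|15) = -(15|11). Reduce: 15 ≡ 4 (mod 11). Now have (4|11).
Factor out 2: 4 = 2^2. Since 11 ≡ 3 (mod 8), (2|11) = -1, and (2|11)^2 = +1. Now have (1|11).
(1|11) = 1. Collecting the sign factors: 1.
Second factor (285|431):
285 ≡ 1 (mod 4), so quadratic reciprocity gives (285|431) = (431|285). Reduce: 431 ≡ 146 (mod 285). Now have (146|285).
Factor out 2: 146 = 2·73. Since 285 ≡ 5 (mod 8), (2|285) = -1. Now have -(73|285).
73 ≡ 1 (mod 4), so quadratic reciprocity gives (73|285) = (285|73). Reduce: 285 ≡ 66 (mod 73). Now have -(66|73).
Factor out 2: 66 = 2·33. Since 73 ≡ 1 (mod 8), (2|73) = +1. Now have -(33|73).
33 ≡ 1 (mod 4), so quadratic reciprocity gives (33|73) = (73|33). Reduce: 73 ≡ 7 (mod 33). Now have -(7|33).
33 ≡ 1 (mod 4), so quadratic reciprocity gives (7|33) = (33|7). Reduce: 33 ≡ 5 (mod 7). Now have -(5|7).
5 ≡ 1 (mod 4), so quadratic reciprocity gives (5|7) = (7|5). Reduce: 7 ≡ 2 (mod 5). Now have -(2|5).
Factor out 2: 2 = 2. Since 5 ≡ 5 (mod 8), (2|5) = -1. Now have (1|5).
(1|5) = 1. Collecting the sign factors: 1.
Product: (1)·(1) = 1.

1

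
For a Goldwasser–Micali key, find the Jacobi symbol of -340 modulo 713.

-1

(-340/713)
  = (373/713)    [-340 ≡ 373 mod 713]
  = (713/373)    [QR: 373 ≡ 1 mod 4, sign kept]
  = (340/373)    [713 ≡ 340 mod 373]
  = (85/373)    [373 ≡ 5 mod 8 ⇒ (2/373)^2 = +1]
  = (373/85)    [QR: 85 ≡ 1 mod 4, sign kept]
  = (33/85)    [373 ≡ 33 mod 85]
  = (85/33)    [QR: 33 ≡ 1 mod 4, sign kept]
  = (19/33)    [85 ≡ 19 mod 33]
  = (33/19)    [QR: 33 ≡ 1 mod 4, sign kept]
  = (14/19)    [33 ≡ 14 mod 19]
  = -(7/19)    [19 ≡ 3 mod 8 ⇒ (2/19) = -1]
  = (19/7)    [QR: both ≡ 3 mod 4, sign flips]
  = (5/7)    [19 ≡ 5 mod 7]
  = (7/5)    [QR: 5 ≡ 1 mod 4, sign kept]
  = (2/5)    [7 ≡ 2 mod 5]
  = -(1/5)    [5 ≡ 5 mod 8 ⇒ (2/5) = -1]
  = -1    [(1/5) = 1]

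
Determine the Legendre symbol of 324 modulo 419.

1

(324/419)
  = (81/419)    [419 ≡ 3 mod 8 ⇒ (2/419)^2 = +1]
  = (419/81)    [QR: 81 ≡ 1 mod 4, sign kept]
  = (14/81)    [419 ≡ 14 mod 81]
  = (7/81)    [81 ≡ 1 mod 8 ⇒ (2/81) = +1]
  = (81/7)    [QR: 81 ≡ 1 mod 4, sign kept]
  = (4/7)    [81 ≡ 4 mod 7]
  = (1/7)    [7 ≡ 7 mod 8 ⇒ (2/7)^2 = +1]
  = 1    [(1/7) = 1]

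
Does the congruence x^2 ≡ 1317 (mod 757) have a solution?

no

Reduce the numerator: 1317 ≡ 560 (mod 757), so (1317/757) = (560/757).
Factor out 2: 560 = 2^4·35. Since 757 ≡ 5 (mod 8), (2/757) = -1, and (2/757)^4 = +1. Now have (35/757).
757 ≡ 1 (mod 4), so quadratic reciprocity gives (35/757) = (757/35). Reduce: 757 ≡ 22 (mod 35). Now have (22/35).
Factor out 2: 22 = 2·11. Since 35 ≡ 3 (mod 8), (2/35) = -1. Now have -(11/35).
Both 11 ≡ 3 and 35 ≡ 3 (mod 4), so reciprocity gives (11/35) = -(35/11). Reduce: 35 ≡ 2 (mod 11). Now have (2/11).
Factor out 2: 2 = 2. Since 11 ≡ 3 (mod 8), (2/11) = -1. Now have -(1/11).
(1/11) = 1. Collecting the sign factors: -1.
(1317/757) = -1, and 757 is prime, so 1317 is not a quadratic residue mod 757.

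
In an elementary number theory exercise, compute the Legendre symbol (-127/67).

Pull out -1: (-127/67) = (-1/67)·(127/67). Since 67 ≡ 3 (mod 4), (-1/67) = -1. Now have -(127/67).
Reduce the numerator: 127 ≡ 60 (mod 67), so (127/67) = (60/67).
Factor out 2: 60 = 2^2·15. Since 67 ≡ 3 (mod 8), (2/67) = -1, and (2/67)^2 = +1. Now have -(15/67).
Both 15 ≡ 3 and 67 ≡ 3 (mod 4), so reciprocity gives (15/67) = -(67/15). Reduce: 67 ≡ 7 (mod 15). Now have (7/15).
Both 7 ≡ 3 and 15 ≡ 3 (mod 4), so reciprocity gives (7/15) = -(15/7). Reduce: 15 ≡ 1 (mod 7). Now have -(1/7).
(1/7) = 1. Collecting the sign factors: -1.

-1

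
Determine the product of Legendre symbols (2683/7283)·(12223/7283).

1

By multiplicativity, (2683·12223/7283) = (2683/7283)·(12223/7283).
First factor (2683/7283):
(2683/7283)
  = -(7283/2683)    [QR: both ≡ 3 mod 4, sign flips]
  = -(1917/2683)    [7283 ≡ 1917 mod 2683]
  = -(2683/1917)    [QR: 1917 ≡ 1 mod 4, sign kept]
  = -(766/1917)    [2683 ≡ 766 mod 1917]
  = (383/1917)    [1917 ≡ 5 mod 8 ⇒ (2/1917) = -1]
  = (1917/383)    [QR: 1917 ≡ 1 mod 4, sign kept]
  = (2/383)    [1917 ≡ 2 mod 383]
  = (1/383)    [383 ≡ 7 mod 8 ⇒ (2/383) = +1]
  = 1    [(1/383) = 1]
Second factor (12223/7283):
(12223/7283)
  = (4940/7283)    [12223 ≡ 4940 mod 7283]
  = (1235/7283)    [7283 ≡ 3 mod 8 ⇒ (2/7283)^2 = +1]
  = -(7283/1235)    [QR: both ≡ 3 mod 4, sign flips]
  = -(1108/1235)    [7283 ≡ 1108 mod 1235]
  = -(277/1235)    [1235 ≡ 3 mod 8 ⇒ (2/1235)^2 = +1]
  = -(1235/277)    [QR: 277 ≡ 1 mod 4, sign kept]
  = -(127/277)    [1235 ≡ 127 mod 277]
  = -(277/127)    [QR: 277 ≡ 1 mod 4, sign kept]
  = -(23/127)    [277 ≡ 23 mod 127]
  = (127/23)    [QR: both ≡ 3 mod 4, sign flips]
  = (12/23)    [127 ≡ 12 mod 23]
  = (3/23)    [23 ≡ 7 mod 8 ⇒ (2/23)^2 = +1]
  = -(23/3)    [QR: both ≡ 3 mod 4, sign flips]
  = -(2/3)    [23 ≡ 2 mod 3]
  = (1/3)    [3 ≡ 3 mod 8 ⇒ (2/3) = -1]
  = 1    [(1/3) = 1]
Product: (1)·(1) = 1.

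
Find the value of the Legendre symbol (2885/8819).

2885 ≡ 1 (mod 4), so quadratic reciprocity gives (2885/8819) = (8819/2885). Reduce: 8819 ≡ 164 (mod 2885). Now have (164/2885).
Factor out 2: 164 = 2^2·41. Since 2885 ≡ 5 (mod 8), (2/2885) = -1, and (2/2885)^2 = +1. Now have (41/2885).
41 ≡ 1 (mod 4), so quadratic reciprocity gives (41/2885) = (2885/41). Reduce: 2885 ≡ 15 (mod 41). Now have (15/41).
41 ≡ 1 (mod 4), so quadratic reciprocity gives (15/41) = (41/15). Reduce: 41 ≡ 11 (mod 15). Now have (11/15).
Both 11 ≡ 3 and 15 ≡ 3 (mod 4), so reciprocity gives (11/15) = -(15/11). Reduce: 15 ≡ 4 (mod 11). Now have -(4/11).
Factor out 2: 4 = 2^2. Since 11 ≡ 3 (mod 8), (2/11) = -1, and (2/11)^2 = +1. Now have -(1/11).
(1/11) = 1. Collecting the sign factors: -1.

-1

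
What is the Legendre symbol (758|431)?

1

Reduce the numerator: 758 ≡ 327 (mod 431), so (758|431) = (327|431).
Both 327 ≡ 3 and 431 ≡ 3 (mod 4), so reciprocity gives (327|431) = -(431|327). Reduce: 431 ≡ 104 (mod 327). Now have -(104|327).
Factor out 2: 104 = 2^3·13. Since 327 ≡ 7 (mod 8), (2|327) = +1, and (2|327)^3 = +1. Now have -(13|327).
13 ≡ 1 (mod 4), so quadratic reciprocity gives (13|327) = (327|13). Reduce: 327 ≡ 2 (mod 13). Now have -(2|13).
Factor out 2: 2 = 2. Since 13 ≡ 5 (mod 8), (2|13) = -1. Now have (1|13).
(1|13) = 1. Collecting the sign factors: 1.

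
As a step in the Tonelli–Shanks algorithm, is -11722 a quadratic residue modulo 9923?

yes

(-11722/9923)
  = (8124/9923)    [-11722 ≡ 8124 mod 9923]
  = (2031/9923)    [9923 ≡ 3 mod 8 ⇒ (2/9923)^2 = +1]
  = -(9923/2031)    [QR: both ≡ 3 mod 4, sign flips]
  = -(1799/2031)    [9923 ≡ 1799 mod 2031]
  = (2031/1799)    [QR: both ≡ 3 mod 4, sign flips]
  = (232/1799)    [2031 ≡ 232 mod 1799]
  = (29/1799)    [1799 ≡ 7 mod 8 ⇒ (2/1799)^3 = +1]
  = (1799/29)    [QR: 29 ≡ 1 mod 4, sign kept]
  = (1/29)    [1799 ≡ 1 mod 29]
  = 1    [(1/29) = 1]
(-11722/9923) = 1, and 9923 is prime, so -11722 is a quadratic residue mod 9923.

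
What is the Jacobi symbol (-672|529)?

1

Reduce the numerator: -672 ≡ 386 (mod 529), so (-672|529) = (386|529).
Factor out 2: 386 = 2·193. Since 529 ≡ 1 (mod 8), (2|529) = +1. Now have (193|529).
193 ≡ 1 (mod 4), so quadratic reciprocity gives (193|529) = (529|193). Reduce: 529 ≡ 143 (mod 193). Now have (143|193).
193 ≡ 1 (mod 4), so quadratic reciprocity gives (143|193) = (193|143). Reduce: 193 ≡ 50 (mod 143). Now have (50|143).
Factor out 2: 50 = 2·25. Since 143 ≡ 7 (mod 8), (2|143) = +1. Now have (25|143).
25 ≡ 1 (mod 4), so quadratic reciprocity gives (25|143) = (143|25). Reduce: 143 ≡ 18 (mod 25). Now have (18|25).
Factor out 2: 18 = 2·9. Since 25 ≡ 1 (mod 8), (2|25) = +1. Now have (9|25).
9 ≡ 1 (mod 4), so quadratic reciprocity gives (9|25) = (25|9). Reduce: 25 ≡ 7 (mod 9). Now have (7|9).
9 ≡ 1 (mod 4), so quadratic reciprocity gives (7|9) = (9|7). Reduce: 9 ≡ 2 (mod 7). Now have (2|7).
Factor out 2: 2 = 2. Since 7 ≡ 7 (mod 8), (2|7) = +1. Now have (1|7).
(1|7) = 1. Collecting the sign factors: 1.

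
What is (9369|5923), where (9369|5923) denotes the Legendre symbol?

-1

Reduce the numerator: 9369 ≡ 3446 (mod 5923), so (9369|5923) = (3446|5923).
Factor out 2: 3446 = 2·1723. Since 5923 ≡ 3 (mod 8), (2|5923) = -1. Now have -(1723|5923).
Both 1723 ≡ 3 and 5923 ≡ 3 (mod 4), so reciprocity gives (1723|5923) = -(5923|1723). Reduce: 5923 ≡ 754 (mod 1723). Now have (754|1723).
Factor out 2: 754 = 2·377. Since 1723 ≡ 3 (mod 8), (2|1723) = -1. Now have -(377|1723).
377 ≡ 1 (mod 4), so quadratic reciprocity gives (377|1723) = (1723|377). Reduce: 1723 ≡ 215 (mod 377). Now have -(215|377).
377 ≡ 1 (mod 4), so quadratic reciprocity gives (215|377) = (377|215). Reduce: 377 ≡ 162 (mod 215). Now have -(162|215).
Factor out 2: 162 = 2·81. Since 215 ≡ 7 (mod 8), (2|215) = +1. Now have -(81|215).
81 ≡ 1 (mod 4), so quadratic reciprocity gives (81|215) = (215|81). Reduce: 215 ≡ 53 (mod 81). Now have -(53|81).
53 ≡ 1 (mod 4), so quadratic reciprocity gives (53|81) = (81|53). Reduce: 81 ≡ 28 (mod 53). Now have -(28|53).
Factor out 2: 28 = 2^2·7. Since 53 ≡ 5 (mod 8), (2|53) = -1, and (2|53)^2 = +1. Now have -(7|53).
53 ≡ 1 (mod 4), so quadratic reciprocity gives (7|53) = (53|7). Reduce: 53 ≡ 4 (mod 7). Now have -(4|7).
Factor out 2: 4 = 2^2. Since 7 ≡ 7 (mod 8), (2|7) = +1, and (2|7)^2 = +1. Now have -(1|7).
(1|7) = 1. Collecting the sign factors: -1.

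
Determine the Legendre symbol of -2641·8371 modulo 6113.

1

By multiplicativity, (-2641·8371|6113) = (-2641|6113)·(8371|6113).
First factor (-2641|6113):
(-2641|6113)
  = (2641|6113)    [6113 ≡ 1 mod 4 ⇒ (-1|6113) = +1]
  = (6113|2641)    [QR: 2641 ≡ 1 mod 4, sign kept]
  = (831|2641)    [6113 ≡ 831 mod 2641]
  = (2641|831)    [QR: 2641 ≡ 1 mod 4, sign kept]
  = (148|831)    [2641 ≡ 148 mod 831]
  = (37|831)    [831 ≡ 7 mod 8 ⇒ (2|831)^2 = +1]
  = (831|37)    [QR: 37 ≡ 1 mod 4, sign kept]
  = (17|37)    [831 ≡ 17 mod 37]
  = (37|17)    [QR: 17 ≡ 1 mod 4, sign kept]
  = (3|17)    [37 ≡ 3 mod 17]
  = (17|3)    [QR: 17 ≡ 1 mod 4, sign kept]
  = (2|3)    [17 ≡ 2 mod 3]
  = -(1|3)    [3 ≡ 3 mod 8 ⇒ (2|3) = -1]
  = -1    [(1|3) = 1]
Second factor (8371|6113):
(8371|6113)
  = (2258|6113)    [8371 ≡ 2258 mod 6113]
  = (1129|6113)    [6113 ≡ 1 mod 8 ⇒ (2|6113) = +1]
  = (6113|1129)    [QR: 1129 ≡ 1 mod 4, sign kept]
  = (468|1129)    [6113 ≡ 468 mod 1129]
  = (117|1129)    [1129 ≡ 1 mod 8 ⇒ (2|1129)^2 = +1]
  = (1129|117)    [QR: 117 ≡ 1 mod 4, sign kept]
  = (76|117)    [1129 ≡ 76 mod 117]
  = (19|117)    [117 ≡ 5 mod 8 ⇒ (2|117)^2 = +1]
  = (117|19)    [QR: 117 ≡ 1 mod 4, sign kept]
  = (3|19)    [117 ≡ 3 mod 19]
  = -(19|3)    [QR: both ≡ 3 mod 4, sign flips]
  = -(1|3)    [19 ≡ 1 mod 3]
  = -1    [(1|3) = 1]
Product: (-1)·(-1) = 1.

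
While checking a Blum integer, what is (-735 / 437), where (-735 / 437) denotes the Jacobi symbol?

(-735 / 437)
  = (735 / 437)    [437 ≡ 1 mod 4 ⇒ (-1 / 437) = +1]
  = (298 / 437)    [735 ≡ 298 mod 437]
  = -(149 / 437)    [437 ≡ 5 mod 8 ⇒ (2 / 437) = -1]
  = -(437 / 149)    [QR: 149 ≡ 1 mod 4, sign kept]
  = -(139 / 149)    [437 ≡ 139 mod 149]
  = -(149 / 139)    [QR: 149 ≡ 1 mod 4, sign kept]
  = -(10 / 139)    [149 ≡ 10 mod 139]
  = (5 / 139)    [139 ≡ 3 mod 8 ⇒ (2 / 139) = -1]
  = (139 / 5)    [QR: 5 ≡ 1 mod 4, sign kept]
  = (4 / 5)    [139 ≡ 4 mod 5]
  = (1 / 5)    [5 ≡ 5 mod 8 ⇒ (2 / 5)^2 = +1]
  = 1    [(1 / 5) = 1]

1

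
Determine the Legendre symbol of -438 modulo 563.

-1

Pull out -1: (-438/563) = (-1/563)·(438/563). Since 563 ≡ 3 (mod 4), (-1/563) = -1. Now have -(438/563).
Factor out 2: 438 = 2·219. Since 563 ≡ 3 (mod 8), (2/563) = -1. Now have (219/563).
Both 219 ≡ 3 and 563 ≡ 3 (mod 4), so reciprocity gives (219/563) = -(563/219). Reduce: 563 ≡ 125 (mod 219). Now have -(125/219).
125 ≡ 1 (mod 4), so quadratic reciprocity gives (125/219) = (219/125). Reduce: 219 ≡ 94 (mod 125). Now have -(94/125).
Factor out 2: 94 = 2·47. Since 125 ≡ 5 (mod 8), (2/125) = -1. Now have (47/125).
125 ≡ 1 (mod 4), so quadratic reciprocity gives (47/125) = (125/47). Reduce: 125 ≡ 31 (mod 47). Now have (31/47).
Both 31 ≡ 3 and 47 ≡ 3 (mod 4), so reciprocity gives (31/47) = -(47/31). Reduce: 47 ≡ 16 (mod 31). Now have -(16/31).
Factor out 2: 16 = 2^4. Since 31 ≡ 7 (mod 8), (2/31) = +1, and (2/31)^4 = +1. Now have -(1/31).
(1/31) = 1. Collecting the sign factors: -1.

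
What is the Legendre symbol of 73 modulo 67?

1

Reduce the numerator: 73 ≡ 6 (mod 67), so (73/67) = (6/67).
Factor out 2: 6 = 2·3. Since 67 ≡ 3 (mod 8), (2/67) = -1. Now have -(3/67).
Both 3 ≡ 3 and 67 ≡ 3 (mod 4), so reciprocity gives (3/67) = -(67/3). Reduce: 67 ≡ 1 (mod 3). Now have (1/3).
(1/3) = 1. Collecting the sign factors: 1.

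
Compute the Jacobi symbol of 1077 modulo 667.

Reduce the numerator: 1077 ≡ 410 (mod 667), so (1077|667) = (410|667).
Factor out 2: 410 = 2·205. Since 667 ≡ 3 (mod 8), (2|667) = -1. Now have -(205|667).
205 ≡ 1 (mod 4), so quadratic reciprocity gives (205|667) = (667|205). Reduce: 667 ≡ 52 (mod 205). Now have -(52|205).
Factor out 2: 52 = 2^2·13. Since 205 ≡ 5 (mod 8), (2|205) = -1, and (2|205)^2 = +1. Now have -(13|205).
13 ≡ 1 (mod 4), so quadratic reciprocity gives (13|205) = (205|13). Reduce: 205 ≡ 10 (mod 13). Now have -(10|13).
Factor out 2: 10 = 2·5. Since 13 ≡ 5 (mod 8), (2|13) = -1. Now have (5|13).
5 ≡ 1 (mod 4), so quadratic reciprocity gives (5|13) = (13|5). Reduce: 13 ≡ 3 (mod 5). Now have (3|5).
5 ≡ 1 (mod 4), so quadratic reciprocity gives (3|5) = (5|3). Reduce: 5 ≡ 2 (mod 3). Now have (2|3).
Factor out 2: 2 = 2. Since 3 ≡ 3 (mod 8), (2|3) = -1. Now have -(1|3).
(1|3) = 1. Collecting the sign factors: -1.

-1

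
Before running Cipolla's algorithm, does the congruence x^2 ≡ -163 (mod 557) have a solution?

(-163|557)
  = (394|557)    [-163 ≡ 394 mod 557]
  = -(197|557)    [557 ≡ 5 mod 8 ⇒ (2|557) = -1]
  = -(557|197)    [QR: 197 ≡ 1 mod 4, sign kept]
  = -(163|197)    [557 ≡ 163 mod 197]
  = -(197|163)    [QR: 197 ≡ 1 mod 4, sign kept]
  = -(34|163)    [197 ≡ 34 mod 163]
  = (17|163)    [163 ≡ 3 mod 8 ⇒ (2|163) = -1]
  = (163|17)    [QR: 17 ≡ 1 mod 4, sign kept]
  = (10|17)    [163 ≡ 10 mod 17]
  = (5|17)    [17 ≡ 1 mod 8 ⇒ (2|17) = +1]
  = (17|5)    [QR: 5 ≡ 1 mod 4, sign kept]
  = (2|5)    [17 ≡ 2 mod 5]
  = -(1|5)    [5 ≡ 5 mod 8 ⇒ (2|5) = -1]
  = -1    [(1|5) = 1]
(-163|557) = -1, and 557 is prime, so -163 is not a quadratic residue mod 557.

no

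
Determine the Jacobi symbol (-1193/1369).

Reduce the numerator: -1193 ≡ 176 (mod 1369), so (-1193/1369) = (176/1369).
Factor out 2: 176 = 2^4·11. Since 1369 ≡ 1 (mod 8), (2/1369) = +1, and (2/1369)^4 = +1. Now have (11/1369).
1369 ≡ 1 (mod 4), so quadratic reciprocity gives (11/1369) = (1369/11). Reduce: 1369 ≡ 5 (mod 11). Now have (5/11).
5 ≡ 1 (mod 4), so quadratic reciprocity gives (5/11) = (11/5). Reduce: 11 ≡ 1 (mod 5). Now have (1/5).
(1/5) = 1. Collecting the sign factors: 1.

1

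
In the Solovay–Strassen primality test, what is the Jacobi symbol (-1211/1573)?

Reduce the numerator: -1211 ≡ 362 (mod 1573), so (-1211/1573) = (362/1573).
Factor out 2: 362 = 2·181. Since 1573 ≡ 5 (mod 8), (2/1573) = -1. Now have -(181/1573).
181 ≡ 1 (mod 4), so quadratic reciprocity gives (181/1573) = (1573/181). Reduce: 1573 ≡ 125 (mod 181). Now have -(125/181).
125 ≡ 1 (mod 4), so quadratic reciprocity gives (125/181) = (181/125). Reduce: 181 ≡ 56 (mod 125). Now have -(56/125).
Factor out 2: 56 = 2^3·7. Since 125 ≡ 5 (mod 8), (2/125) = -1, and (2/125)^3 = -1. Now have (7/125).
125 ≡ 1 (mod 4), so quadratic reciprocity gives (7/125) = (125/7). Reduce: 125 ≡ 6 (mod 7). Now have (6/7).
Factor out 2: 6 = 2·3. Since 7 ≡ 7 (mod 8), (2/7) = +1. Now have (3/7).
Both 3 ≡ 3 and 7 ≡ 3 (mod 4), so reciprocity gives (3/7) = -(7/3). Reduce: 7 ≡ 1 (mod 3). Now have -(1/3).
(1/3) = 1. Collecting the sign factors: -1.

-1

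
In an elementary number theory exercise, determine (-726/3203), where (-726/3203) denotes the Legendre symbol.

1

Reduce the numerator: -726 ≡ 2477 (mod 3203), so (-726/3203) = (2477/3203).
2477 ≡ 1 (mod 4), so quadratic reciprocity gives (2477/3203) = (3203/2477). Reduce: 3203 ≡ 726 (mod 2477). Now have (726/2477).
Factor out 2: 726 = 2·363. Since 2477 ≡ 5 (mod 8), (2/2477) = -1. Now have -(363/2477).
2477 ≡ 1 (mod 4), so quadratic reciprocity gives (363/2477) = (2477/363). Reduce: 2477 ≡ 299 (mod 363). Now have -(299/363).
Both 299 ≡ 3 and 363 ≡ 3 (mod 4), so reciprocity gives (299/363) = -(363/299). Reduce: 363 ≡ 64 (mod 299). Now have (64/299).
Factor out 2: 64 = 2^6. Since 299 ≡ 3 (mod 8), (2/299) = -1, and (2/299)^6 = +1. Now have (1/299).
(1/299) = 1. Collecting the sign factors: 1.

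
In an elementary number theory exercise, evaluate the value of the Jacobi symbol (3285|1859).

-1

Reduce the numerator: 3285 ≡ 1426 (mod 1859), so (3285|1859) = (1426|1859).
Factor out 2: 1426 = 2·713. Since 1859 ≡ 3 (mod 8), (2|1859) = -1. Now have -(713|1859).
713 ≡ 1 (mod 4), so quadratic reciprocity gives (713|1859) = (1859|713). Reduce: 1859 ≡ 433 (mod 713). Now have -(433|713).
433 ≡ 1 (mod 4), so quadratic reciprocity gives (433|713) = (713|433). Reduce: 713 ≡ 280 (mod 433). Now have -(280|433).
Factor out 2: 280 = 2^3·35. Since 433 ≡ 1 (mod 8), (2|433) = +1, and (2|433)^3 = +1. Now have -(35|433).
433 ≡ 1 (mod 4), so quadratic reciprocity gives (35|433) = (433|35). Reduce: 433 ≡ 13 (mod 35). Now have -(13|35).
13 ≡ 1 (mod 4), so quadratic reciprocity gives (13|35) = (35|13). Reduce: 35 ≡ 9 (mod 13). Now have -(9|13).
9 ≡ 1 (mod 4), so quadratic reciprocity gives (9|13) = (13|9). Reduce: 13 ≡ 4 (mod 9). Now have -(4|9).
Factor out 2: 4 = 2^2. Since 9 ≡ 1 (mod 8), (2|9) = +1, and (2|9)^2 = +1. Now have -(1|9).
(1|9) = 1. Collecting the sign factors: -1.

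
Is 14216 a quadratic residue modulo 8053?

Reduce the numerator: 14216 ≡ 6163 (mod 8053), so (14216|8053) = (6163|8053).
8053 ≡ 1 (mod 4), so quadratic reciprocity gives (6163|8053) = (8053|6163). Reduce: 8053 ≡ 1890 (mod 6163). Now have (1890|6163).
Factor out 2: 1890 = 2·945. Since 6163 ≡ 3 (mod 8), (2|6163) = -1. Now have -(945|6163).
945 ≡ 1 (mod 4), so quadratic reciprocity gives (945|6163) = (6163|945). Reduce: 6163 ≡ 493 (mod 945). Now have -(493|945).
493 ≡ 1 (mod 4), so quadratic reciprocity gives (493|945) = (945|493). Reduce: 945 ≡ 452 (mod 493). Now have -(452|493).
Factor out 2: 452 = 2^2·113. Since 493 ≡ 5 (mod 8), (2|493) = -1, and (2|493)^2 = +1. Now have -(113|493).
113 ≡ 1 (mod 4), so quadratic reciprocity gives (113|493) = (493|113). Reduce: 493 ≡ 41 (mod 113). Now have -(41|113).
41 ≡ 1 (mod 4), so quadratic reciprocity gives (41|113) = (113|41). Reduce: 113 ≡ 31 (mod 41). Now have -(31|41).
41 ≡ 1 (mod 4), so quadratic reciprocity gives (31|41) = (41|31). Reduce: 41 ≡ 10 (mod 31). Now have -(10|31).
Factor out 2: 10 = 2·5. Since 31 ≡ 7 (mod 8), (2|31) = +1. Now have -(5|31).
5 ≡ 1 (mod 4), so quadratic reciprocity gives (5|31) = (31|5). Reduce: 31 ≡ 1 (mod 5). Now have -(1|5).
(1|5) = 1. Collecting the sign factors: -1.
The Legendre symbol is -1, so x^2 ≡ 14216 (mod 8053) has no solution.

no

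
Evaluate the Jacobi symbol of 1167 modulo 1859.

(1167 / 1859)
  = -(1859 / 1167)    [QR: both ≡ 3 mod 4, sign flips]
  = -(692 / 1167)    [1859 ≡ 692 mod 1167]
  = -(173 / 1167)    [1167 ≡ 7 mod 8 ⇒ (2 / 1167)^2 = +1]
  = -(1167 / 173)    [QR: 173 ≡ 1 mod 4, sign kept]
  = -(129 / 173)    [1167 ≡ 129 mod 173]
  = -(173 / 129)    [QR: 129 ≡ 1 mod 4, sign kept]
  = -(44 / 129)    [173 ≡ 44 mod 129]
  = -(11 / 129)    [129 ≡ 1 mod 8 ⇒ (2 / 129)^2 = +1]
  = -(129 / 11)    [QR: 129 ≡ 1 mod 4, sign kept]
  = -(8 / 11)    [129 ≡ 8 mod 11]
  = (1 / 11)    [11 ≡ 3 mod 8 ⇒ (2 / 11)^3 = -1]
  = 1    [(1 / 11) = 1]

1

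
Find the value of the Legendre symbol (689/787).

1

689 ≡ 1 (mod 4), so quadratic reciprocity gives (689/787) = (787/689). Reduce: 787 ≡ 98 (mod 689). Now have (98/689).
Factor out 2: 98 = 2·49. Since 689 ≡ 1 (mod 8), (2/689) = +1. Now have (49/689).
49 ≡ 1 (mod 4), so quadratic reciprocity gives (49/689) = (689/49). Reduce: 689 ≡ 3 (mod 49). Now have (3/49).
49 ≡ 1 (mod 4), so quadratic reciprocity gives (3/49) = (49/3). Reduce: 49 ≡ 1 (mod 3). Now have (1/3).
(1/3) = 1. Collecting the sign factors: 1.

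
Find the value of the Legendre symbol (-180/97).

-1

Reduce the numerator: -180 ≡ 14 (mod 97), so (-180/97) = (14/97).
Factor out 2: 14 = 2·7. Since 97 ≡ 1 (mod 8), (2/97) = +1. Now have (7/97).
97 ≡ 1 (mod 4), so quadratic reciprocity gives (7/97) = (97/7). Reduce: 97 ≡ 6 (mod 7). Now have (6/7).
Factor out 2: 6 = 2·3. Since 7 ≡ 7 (mod 8), (2/7) = +1. Now have (3/7).
Both 3 ≡ 3 and 7 ≡ 3 (mod 4), so reciprocity gives (3/7) = -(7/3). Reduce: 7 ≡ 1 (mod 3). Now have -(1/3).
(1/3) = 1. Collecting the sign factors: -1.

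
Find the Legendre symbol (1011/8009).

(1011/8009)
  = (8009/1011)    [QR: 8009 ≡ 1 mod 4, sign kept]
  = (932/1011)    [8009 ≡ 932 mod 1011]
  = (233/1011)    [1011 ≡ 3 mod 8 ⇒ (2/1011)^2 = +1]
  = (1011/233)    [QR: 233 ≡ 1 mod 4, sign kept]
  = (79/233)    [1011 ≡ 79 mod 233]
  = (233/79)    [QR: 233 ≡ 1 mod 4, sign kept]
  = (75/79)    [233 ≡ 75 mod 79]
  = -(79/75)    [QR: both ≡ 3 mod 4, sign flips]
  = -(4/75)    [79 ≡ 4 mod 75]
  = -(1/75)    [75 ≡ 3 mod 8 ⇒ (2/75)^2 = +1]
  = -1    [(1/75) = 1]

-1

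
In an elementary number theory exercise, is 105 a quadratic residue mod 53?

(105/53)
  = (52/53)    [105 ≡ 52 mod 53]
  = (13/53)    [53 ≡ 5 mod 8 ⇒ (2/53)^2 = +1]
  = (53/13)    [QR: 13 ≡ 1 mod 4, sign kept]
  = (1/13)    [53 ≡ 1 mod 13]
  = 1    [(1/13) = 1]
The Legendre symbol is 1, so x^2 ≡ 105 (mod 53) has solution.

yes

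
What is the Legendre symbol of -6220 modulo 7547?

-1

(-6220/7547)
  = -(6220/7547)    [7547 ≡ 3 mod 4 ⇒ (-1/7547) = -1]
  = -(1555/7547)    [7547 ≡ 3 mod 8 ⇒ (2/7547)^2 = +1]
  = (7547/1555)    [QR: both ≡ 3 mod 4, sign flips]
  = (1327/1555)    [7547 ≡ 1327 mod 1555]
  = -(1555/1327)    [QR: both ≡ 3 mod 4, sign flips]
  = -(228/1327)    [1555 ≡ 228 mod 1327]
  = -(57/1327)    [1327 ≡ 7 mod 8 ⇒ (2/1327)^2 = +1]
  = -(1327/57)    [QR: 57 ≡ 1 mod 4, sign kept]
  = -(16/57)    [1327 ≡ 16 mod 57]
  = -(1/57)    [57 ≡ 1 mod 8 ⇒ (2/57)^4 = +1]
  = -1    [(1/57) = 1]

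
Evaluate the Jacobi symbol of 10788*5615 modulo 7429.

1

By multiplicativity, (10788·5615/7429) = (10788/7429)·(5615/7429).
First factor (10788/7429):
(10788/7429)
  = (3359/7429)    [10788 ≡ 3359 mod 7429]
  = (7429/3359)    [QR: 7429 ≡ 1 mod 4, sign kept]
  = (711/3359)    [7429 ≡ 711 mod 3359]
  = -(3359/711)    [QR: both ≡ 3 mod 4, sign flips]
  = -(515/711)    [3359 ≡ 515 mod 711]
  = (711/515)    [QR: both ≡ 3 mod 4, sign flips]
  = (196/515)    [711 ≡ 196 mod 515]
  = (49/515)    [515 ≡ 3 mod 8 ⇒ (2/515)^2 = +1]
  = (515/49)    [QR: 49 ≡ 1 mod 4, sign kept]
  = (25/49)    [515 ≡ 25 mod 49]
  = (49/25)    [QR: 25 ≡ 1 mod 4, sign kept]
  = (24/25)    [49 ≡ 24 mod 25]
  = (3/25)    [25 ≡ 1 mod 8 ⇒ (2/25)^3 = +1]
  = (25/3)    [QR: 25 ≡ 1 mod 4, sign kept]
  = (1/3)    [25 ≡ 1 mod 3]
  = 1    [(1/3) = 1]
Second factor (5615/7429):
(5615/7429)
  = (7429/5615)    [QR: 7429 ≡ 1 mod 4, sign kept]
  = (1814/5615)    [7429 ≡ 1814 mod 5615]
  = (907/5615)    [5615 ≡ 7 mod 8 ⇒ (2/5615) = +1]
  = -(5615/907)    [QR: both ≡ 3 mod 4, sign flips]
  = -(173/907)    [5615 ≡ 173 mod 907]
  = -(907/173)    [QR: 173 ≡ 1 mod 4, sign kept]
  = -(42/173)    [907 ≡ 42 mod 173]
  = (21/173)    [173 ≡ 5 mod 8 ⇒ (2/173) = -1]
  = (173/21)    [QR: 21 ≡ 1 mod 4, sign kept]
  = (5/21)    [173 ≡ 5 mod 21]
  = (21/5)    [QR: 5 ≡ 1 mod 4, sign kept]
  = (1/5)    [21 ≡ 1 mod 5]
  = 1    [(1/5) = 1]
Product: (1)·(1) = 1.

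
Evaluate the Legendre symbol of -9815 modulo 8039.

-1

Reduce the numerator: -9815 ≡ 6263 (mod 8039), so (-9815/8039) = (6263/8039).
Both 6263 ≡ 3 and 8039 ≡ 3 (mod 4), so reciprocity gives (6263/8039) = -(8039/6263). Reduce: 8039 ≡ 1776 (mod 6263). Now have -(1776/6263).
Factor out 2: 1776 = 2^4·111. Since 6263 ≡ 7 (mod 8), (2/6263) = +1, and (2/6263)^4 = +1. Now have -(111/6263).
Both 111 ≡ 3 and 6263 ≡ 3 (mod 4), so reciprocity gives (111/6263) = -(6263/111). Reduce: 6263 ≡ 47 (mod 111). Now have (47/111).
Both 47 ≡ 3 and 111 ≡ 3 (mod 4), so reciprocity gives (47/111) = -(111/47). Reduce: 111 ≡ 17 (mod 47). Now have -(17/47).
17 ≡ 1 (mod 4), so quadratic reciprocity gives (17/47) = (47/17). Reduce: 47 ≡ 13 (mod 17). Now have -(13/17).
13 ≡ 1 (mod 4), so quadratic reciprocity gives (13/17) = (17/13). Reduce: 17 ≡ 4 (mod 13). Now have -(4/13).
Factor out 2: 4 = 2^2. Since 13 ≡ 5 (mod 8), (2/13) = -1, and (2/13)^2 = +1. Now have -(1/13).
(1/13) = 1. Collecting the sign factors: -1.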